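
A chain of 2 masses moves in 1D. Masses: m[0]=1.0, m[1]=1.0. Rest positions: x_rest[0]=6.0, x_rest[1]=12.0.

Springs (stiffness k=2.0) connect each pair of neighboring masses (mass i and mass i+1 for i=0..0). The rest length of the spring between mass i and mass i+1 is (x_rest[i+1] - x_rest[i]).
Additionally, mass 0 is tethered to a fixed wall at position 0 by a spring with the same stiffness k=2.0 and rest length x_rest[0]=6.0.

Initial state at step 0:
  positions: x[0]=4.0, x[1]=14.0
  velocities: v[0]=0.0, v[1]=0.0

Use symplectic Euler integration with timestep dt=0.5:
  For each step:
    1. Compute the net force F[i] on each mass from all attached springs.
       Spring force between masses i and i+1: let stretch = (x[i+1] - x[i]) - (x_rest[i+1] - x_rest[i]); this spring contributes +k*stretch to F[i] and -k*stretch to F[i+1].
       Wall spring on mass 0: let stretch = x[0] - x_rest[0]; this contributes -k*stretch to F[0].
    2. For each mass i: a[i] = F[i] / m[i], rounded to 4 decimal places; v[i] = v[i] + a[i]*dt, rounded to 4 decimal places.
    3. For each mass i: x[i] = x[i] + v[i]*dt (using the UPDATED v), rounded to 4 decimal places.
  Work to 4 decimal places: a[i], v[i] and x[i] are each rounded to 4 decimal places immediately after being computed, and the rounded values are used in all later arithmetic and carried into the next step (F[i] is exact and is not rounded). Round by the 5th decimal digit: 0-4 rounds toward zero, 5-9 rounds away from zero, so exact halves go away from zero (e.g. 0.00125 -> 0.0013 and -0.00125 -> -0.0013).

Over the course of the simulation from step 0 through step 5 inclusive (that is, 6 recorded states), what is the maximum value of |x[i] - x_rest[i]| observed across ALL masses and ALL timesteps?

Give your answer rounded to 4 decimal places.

Answer: 3.0000

Derivation:
Step 0: x=[4.0000 14.0000] v=[0.0000 0.0000]
Step 1: x=[7.0000 12.0000] v=[6.0000 -4.0000]
Step 2: x=[9.0000 10.5000] v=[4.0000 -3.0000]
Step 3: x=[7.2500 11.2500] v=[-3.5000 1.5000]
Step 4: x=[3.8750 13.0000] v=[-6.7500 3.5000]
Step 5: x=[3.1250 13.1875] v=[-1.5000 0.3750]
Max displacement = 3.0000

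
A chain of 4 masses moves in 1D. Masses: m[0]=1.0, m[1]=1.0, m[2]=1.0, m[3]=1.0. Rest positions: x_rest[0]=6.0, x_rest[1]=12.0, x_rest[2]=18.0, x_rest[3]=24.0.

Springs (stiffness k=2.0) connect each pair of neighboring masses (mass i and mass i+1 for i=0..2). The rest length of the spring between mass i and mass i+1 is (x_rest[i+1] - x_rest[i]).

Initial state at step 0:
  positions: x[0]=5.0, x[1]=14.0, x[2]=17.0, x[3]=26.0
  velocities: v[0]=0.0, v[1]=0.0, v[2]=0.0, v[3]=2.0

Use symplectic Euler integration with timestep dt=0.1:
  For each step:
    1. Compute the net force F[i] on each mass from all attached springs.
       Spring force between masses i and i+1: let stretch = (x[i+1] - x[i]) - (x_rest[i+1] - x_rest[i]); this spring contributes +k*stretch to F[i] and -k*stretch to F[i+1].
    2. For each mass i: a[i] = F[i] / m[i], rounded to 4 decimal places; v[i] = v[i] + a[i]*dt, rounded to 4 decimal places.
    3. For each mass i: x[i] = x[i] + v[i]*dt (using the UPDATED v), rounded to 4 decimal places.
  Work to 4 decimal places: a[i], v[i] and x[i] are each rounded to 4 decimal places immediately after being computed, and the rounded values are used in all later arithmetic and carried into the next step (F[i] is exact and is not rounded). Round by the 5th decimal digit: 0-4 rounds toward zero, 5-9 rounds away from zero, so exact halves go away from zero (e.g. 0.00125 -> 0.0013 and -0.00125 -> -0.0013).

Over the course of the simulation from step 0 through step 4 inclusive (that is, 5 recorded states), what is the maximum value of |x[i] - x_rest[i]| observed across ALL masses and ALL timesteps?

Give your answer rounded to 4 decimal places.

Step 0: x=[5.0000 14.0000 17.0000 26.0000] v=[0.0000 0.0000 0.0000 2.0000]
Step 1: x=[5.0600 13.8800 17.1200 26.1400] v=[0.6000 -1.2000 1.2000 1.4000]
Step 2: x=[5.1764 13.6484 17.3556 26.2196] v=[1.1640 -2.3160 2.3560 0.7960]
Step 3: x=[5.3422 13.3215 17.6943 26.2419] v=[1.6584 -3.2690 3.3874 0.2232]
Step 4: x=[5.5476 12.9225 18.1165 26.2133] v=[2.0543 -3.9903 4.2224 -0.2863]
Max displacement = 2.2419

Answer: 2.2419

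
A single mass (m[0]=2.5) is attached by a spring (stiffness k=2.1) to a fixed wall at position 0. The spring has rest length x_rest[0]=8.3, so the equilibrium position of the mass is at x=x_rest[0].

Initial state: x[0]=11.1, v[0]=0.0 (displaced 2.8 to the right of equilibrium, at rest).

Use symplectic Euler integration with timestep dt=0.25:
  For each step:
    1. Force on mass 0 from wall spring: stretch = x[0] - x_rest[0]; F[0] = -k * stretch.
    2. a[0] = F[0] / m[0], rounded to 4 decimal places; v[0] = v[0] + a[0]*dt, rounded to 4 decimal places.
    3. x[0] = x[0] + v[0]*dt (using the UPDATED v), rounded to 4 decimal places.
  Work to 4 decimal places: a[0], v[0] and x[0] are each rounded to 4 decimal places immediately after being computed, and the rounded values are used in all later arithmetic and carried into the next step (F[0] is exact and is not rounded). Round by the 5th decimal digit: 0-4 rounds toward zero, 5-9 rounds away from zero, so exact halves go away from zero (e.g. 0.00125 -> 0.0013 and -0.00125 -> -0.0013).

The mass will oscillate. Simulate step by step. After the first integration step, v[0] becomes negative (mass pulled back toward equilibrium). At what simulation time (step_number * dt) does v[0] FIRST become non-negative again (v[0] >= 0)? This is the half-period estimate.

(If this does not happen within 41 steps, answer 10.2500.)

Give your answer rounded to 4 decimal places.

Answer: 3.5000

Derivation:
Step 0: x=[11.1000] v=[0.0000]
Step 1: x=[10.9530] v=[-0.5880]
Step 2: x=[10.6667] v=[-1.1451]
Step 3: x=[10.2562] v=[-1.6421]
Step 4: x=[9.7430] v=[-2.0529]
Step 5: x=[9.1540] v=[-2.3559]
Step 6: x=[8.5202] v=[-2.5353]
Step 7: x=[7.8748] v=[-2.5816]
Step 8: x=[7.2517] v=[-2.4923]
Step 9: x=[6.6837] v=[-2.2722]
Step 10: x=[6.2005] v=[-1.9328]
Step 11: x=[5.8275] v=[-1.4919]
Step 12: x=[5.5843] v=[-0.9727]
Step 13: x=[5.4837] v=[-0.4024]
Step 14: x=[5.5310] v=[0.1890]
First v>=0 after going negative at step 14, time=3.5000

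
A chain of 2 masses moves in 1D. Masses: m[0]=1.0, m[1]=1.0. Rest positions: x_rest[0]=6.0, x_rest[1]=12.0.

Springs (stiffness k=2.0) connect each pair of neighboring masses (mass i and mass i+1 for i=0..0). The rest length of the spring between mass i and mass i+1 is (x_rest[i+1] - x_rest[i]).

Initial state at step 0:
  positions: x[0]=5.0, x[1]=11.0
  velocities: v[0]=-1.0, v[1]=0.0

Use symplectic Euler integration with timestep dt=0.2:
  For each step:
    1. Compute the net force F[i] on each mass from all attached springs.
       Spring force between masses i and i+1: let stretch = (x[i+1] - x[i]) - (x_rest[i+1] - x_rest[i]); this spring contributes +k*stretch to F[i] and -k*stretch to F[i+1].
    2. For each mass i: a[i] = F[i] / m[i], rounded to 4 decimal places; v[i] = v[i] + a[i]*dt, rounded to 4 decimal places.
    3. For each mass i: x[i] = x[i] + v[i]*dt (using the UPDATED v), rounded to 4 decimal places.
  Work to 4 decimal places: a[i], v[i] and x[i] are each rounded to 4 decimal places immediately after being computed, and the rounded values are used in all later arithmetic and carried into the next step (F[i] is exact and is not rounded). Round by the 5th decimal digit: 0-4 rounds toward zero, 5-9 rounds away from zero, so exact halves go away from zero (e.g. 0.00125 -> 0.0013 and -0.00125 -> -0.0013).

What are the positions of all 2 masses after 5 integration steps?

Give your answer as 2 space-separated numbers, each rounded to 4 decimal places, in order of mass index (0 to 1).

Answer: 4.2694 10.7306

Derivation:
Step 0: x=[5.0000 11.0000] v=[-1.0000 0.0000]
Step 1: x=[4.8000 11.0000] v=[-1.0000 0.0000]
Step 2: x=[4.6160 10.9840] v=[-0.9200 -0.0800]
Step 3: x=[4.4614 10.9386] v=[-0.7728 -0.2272]
Step 4: x=[4.3450 10.8550] v=[-0.5819 -0.4181]
Step 5: x=[4.2694 10.7306] v=[-0.3779 -0.6221]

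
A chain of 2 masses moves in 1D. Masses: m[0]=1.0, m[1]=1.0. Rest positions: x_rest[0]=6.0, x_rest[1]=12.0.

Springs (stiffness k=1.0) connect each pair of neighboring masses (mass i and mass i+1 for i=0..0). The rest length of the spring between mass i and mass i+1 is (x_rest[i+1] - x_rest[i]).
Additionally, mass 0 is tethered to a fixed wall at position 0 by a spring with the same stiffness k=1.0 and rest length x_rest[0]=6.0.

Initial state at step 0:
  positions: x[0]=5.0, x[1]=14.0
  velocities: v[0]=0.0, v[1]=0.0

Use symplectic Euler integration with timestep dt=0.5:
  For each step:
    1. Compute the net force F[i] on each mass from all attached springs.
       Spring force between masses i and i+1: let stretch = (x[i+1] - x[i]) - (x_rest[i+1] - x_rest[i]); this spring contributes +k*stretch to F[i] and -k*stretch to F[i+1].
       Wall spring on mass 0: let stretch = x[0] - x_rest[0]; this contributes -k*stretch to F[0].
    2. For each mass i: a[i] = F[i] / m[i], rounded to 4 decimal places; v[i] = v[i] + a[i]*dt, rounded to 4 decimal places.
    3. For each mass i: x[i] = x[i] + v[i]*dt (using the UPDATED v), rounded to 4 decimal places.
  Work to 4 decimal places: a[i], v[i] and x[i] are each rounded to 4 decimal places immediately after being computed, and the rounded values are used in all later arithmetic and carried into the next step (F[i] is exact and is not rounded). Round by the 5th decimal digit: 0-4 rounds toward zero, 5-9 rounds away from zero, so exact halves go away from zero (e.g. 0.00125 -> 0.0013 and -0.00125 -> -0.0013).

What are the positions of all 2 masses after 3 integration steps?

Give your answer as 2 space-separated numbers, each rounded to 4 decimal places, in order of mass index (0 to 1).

Answer: 8.0157 11.4063

Derivation:
Step 0: x=[5.0000 14.0000] v=[0.0000 0.0000]
Step 1: x=[6.0000 13.2500] v=[2.0000 -1.5000]
Step 2: x=[7.3125 12.1875] v=[2.6250 -2.1250]
Step 3: x=[8.0157 11.4063] v=[1.4063 -1.5625]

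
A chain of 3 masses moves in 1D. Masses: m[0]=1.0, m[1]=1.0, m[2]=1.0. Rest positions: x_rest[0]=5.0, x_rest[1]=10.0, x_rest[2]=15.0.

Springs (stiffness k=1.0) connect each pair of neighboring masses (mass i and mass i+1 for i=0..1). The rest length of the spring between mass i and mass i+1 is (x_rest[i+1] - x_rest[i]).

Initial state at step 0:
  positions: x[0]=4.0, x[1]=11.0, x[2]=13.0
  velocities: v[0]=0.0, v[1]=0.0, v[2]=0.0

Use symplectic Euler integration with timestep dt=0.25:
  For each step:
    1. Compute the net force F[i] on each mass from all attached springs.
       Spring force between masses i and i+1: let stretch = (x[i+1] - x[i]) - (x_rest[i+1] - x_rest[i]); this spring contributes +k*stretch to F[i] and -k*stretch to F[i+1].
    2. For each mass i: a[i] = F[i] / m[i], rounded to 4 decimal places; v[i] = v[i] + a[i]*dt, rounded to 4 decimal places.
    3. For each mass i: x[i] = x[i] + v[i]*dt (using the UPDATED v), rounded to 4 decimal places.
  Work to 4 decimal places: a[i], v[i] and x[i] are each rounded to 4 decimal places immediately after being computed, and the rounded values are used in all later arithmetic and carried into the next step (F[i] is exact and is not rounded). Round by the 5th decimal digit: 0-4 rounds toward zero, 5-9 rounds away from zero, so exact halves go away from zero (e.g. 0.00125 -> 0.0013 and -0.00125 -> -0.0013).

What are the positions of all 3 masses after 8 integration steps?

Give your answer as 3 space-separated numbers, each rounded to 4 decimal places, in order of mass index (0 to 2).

Answer: 4.7853 7.8947 15.3205

Derivation:
Step 0: x=[4.0000 11.0000 13.0000] v=[0.0000 0.0000 0.0000]
Step 1: x=[4.1250 10.6875 13.1875] v=[0.5000 -1.2500 0.7500]
Step 2: x=[4.3477 10.1211 13.5313] v=[0.8906 -2.2656 1.3750]
Step 3: x=[4.6187 9.4070 13.9744] v=[1.0840 -2.8564 1.7725]
Step 4: x=[4.8765 8.6791 14.4446] v=[1.0311 -2.9116 1.8807]
Step 5: x=[5.0595 8.0739 14.8669] v=[0.7318 -2.4209 1.6893]
Step 6: x=[5.1184 7.7048 15.1772] v=[0.2354 -1.4763 1.2411]
Step 7: x=[5.0264 7.6411 15.3330] v=[-0.3680 -0.2548 0.6230]
Step 8: x=[4.7853 7.8947 15.3205] v=[-0.9643 1.0145 -0.0500]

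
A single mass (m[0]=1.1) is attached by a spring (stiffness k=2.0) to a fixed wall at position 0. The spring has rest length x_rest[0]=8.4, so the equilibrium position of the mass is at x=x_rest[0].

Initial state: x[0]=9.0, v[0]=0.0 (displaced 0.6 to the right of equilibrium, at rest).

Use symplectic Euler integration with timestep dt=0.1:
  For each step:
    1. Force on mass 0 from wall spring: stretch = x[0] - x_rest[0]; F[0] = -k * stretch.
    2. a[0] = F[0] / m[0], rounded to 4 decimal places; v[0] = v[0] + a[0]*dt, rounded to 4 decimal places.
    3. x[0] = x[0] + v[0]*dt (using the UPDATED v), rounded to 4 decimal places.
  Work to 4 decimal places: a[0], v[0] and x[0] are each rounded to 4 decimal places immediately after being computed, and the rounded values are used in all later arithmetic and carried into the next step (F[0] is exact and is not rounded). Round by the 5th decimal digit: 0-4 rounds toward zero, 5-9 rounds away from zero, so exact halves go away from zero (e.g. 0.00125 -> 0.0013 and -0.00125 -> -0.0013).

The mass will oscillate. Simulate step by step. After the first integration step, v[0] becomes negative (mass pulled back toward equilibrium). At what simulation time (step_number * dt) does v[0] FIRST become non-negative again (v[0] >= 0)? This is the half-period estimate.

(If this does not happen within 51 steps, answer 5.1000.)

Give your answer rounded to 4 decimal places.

Answer: 2.4000

Derivation:
Step 0: x=[9.0000] v=[0.0000]
Step 1: x=[8.9891] v=[-0.1091]
Step 2: x=[8.9675] v=[-0.2162]
Step 3: x=[8.9356] v=[-0.3194]
Step 4: x=[8.8939] v=[-0.4168]
Step 5: x=[8.8432] v=[-0.5066]
Step 6: x=[8.7845] v=[-0.5872]
Step 7: x=[8.7188] v=[-0.6571]
Step 8: x=[8.6473] v=[-0.7151]
Step 9: x=[8.5713] v=[-0.7601]
Step 10: x=[8.4922] v=[-0.7913]
Step 11: x=[8.4114] v=[-0.8081]
Step 12: x=[8.3304] v=[-0.8102]
Step 13: x=[8.2506] v=[-0.7976]
Step 14: x=[8.1736] v=[-0.7704]
Step 15: x=[8.1007] v=[-0.7292]
Step 16: x=[8.0332] v=[-0.6748]
Step 17: x=[7.9724] v=[-0.6081]
Step 18: x=[7.9194] v=[-0.5304]
Step 19: x=[7.8751] v=[-0.4430]
Step 20: x=[7.8403] v=[-0.3476]
Step 21: x=[7.8157] v=[-0.2458]
Step 22: x=[7.8017] v=[-0.1396]
Step 23: x=[7.7986] v=[-0.0308]
Step 24: x=[7.8065] v=[0.0786]
First v>=0 after going negative at step 24, time=2.4000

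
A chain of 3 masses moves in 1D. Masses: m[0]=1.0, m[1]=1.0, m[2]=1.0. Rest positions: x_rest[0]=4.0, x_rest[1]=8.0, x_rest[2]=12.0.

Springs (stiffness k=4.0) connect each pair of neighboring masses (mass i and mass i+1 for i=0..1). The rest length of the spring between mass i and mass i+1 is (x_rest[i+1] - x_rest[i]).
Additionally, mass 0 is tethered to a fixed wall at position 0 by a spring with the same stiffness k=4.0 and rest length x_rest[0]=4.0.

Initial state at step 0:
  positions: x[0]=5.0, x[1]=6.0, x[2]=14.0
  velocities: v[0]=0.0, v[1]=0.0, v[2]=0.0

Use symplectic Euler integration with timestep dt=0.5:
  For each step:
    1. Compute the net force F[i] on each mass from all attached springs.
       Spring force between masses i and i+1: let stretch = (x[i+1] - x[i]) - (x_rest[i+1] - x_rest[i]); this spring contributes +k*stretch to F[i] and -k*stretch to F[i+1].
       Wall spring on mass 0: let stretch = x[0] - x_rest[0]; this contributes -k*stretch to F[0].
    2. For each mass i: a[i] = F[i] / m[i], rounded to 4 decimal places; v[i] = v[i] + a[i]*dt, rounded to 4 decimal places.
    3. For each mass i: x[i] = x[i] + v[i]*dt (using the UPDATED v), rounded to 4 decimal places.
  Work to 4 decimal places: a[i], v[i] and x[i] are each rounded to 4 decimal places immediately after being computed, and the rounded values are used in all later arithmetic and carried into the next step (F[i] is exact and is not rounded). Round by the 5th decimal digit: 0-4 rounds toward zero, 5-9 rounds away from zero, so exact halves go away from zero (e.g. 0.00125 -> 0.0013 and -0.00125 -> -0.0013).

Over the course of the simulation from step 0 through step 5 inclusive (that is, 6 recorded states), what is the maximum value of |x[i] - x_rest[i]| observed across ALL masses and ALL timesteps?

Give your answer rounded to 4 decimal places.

Step 0: x=[5.0000 6.0000 14.0000] v=[0.0000 0.0000 0.0000]
Step 1: x=[1.0000 13.0000 10.0000] v=[-8.0000 14.0000 -8.0000]
Step 2: x=[8.0000 5.0000 13.0000] v=[14.0000 -16.0000 6.0000]
Step 3: x=[4.0000 8.0000 12.0000] v=[-8.0000 6.0000 -2.0000]
Step 4: x=[0.0000 11.0000 11.0000] v=[-8.0000 6.0000 -2.0000]
Step 5: x=[7.0000 3.0000 14.0000] v=[14.0000 -16.0000 6.0000]
Max displacement = 5.0000

Answer: 5.0000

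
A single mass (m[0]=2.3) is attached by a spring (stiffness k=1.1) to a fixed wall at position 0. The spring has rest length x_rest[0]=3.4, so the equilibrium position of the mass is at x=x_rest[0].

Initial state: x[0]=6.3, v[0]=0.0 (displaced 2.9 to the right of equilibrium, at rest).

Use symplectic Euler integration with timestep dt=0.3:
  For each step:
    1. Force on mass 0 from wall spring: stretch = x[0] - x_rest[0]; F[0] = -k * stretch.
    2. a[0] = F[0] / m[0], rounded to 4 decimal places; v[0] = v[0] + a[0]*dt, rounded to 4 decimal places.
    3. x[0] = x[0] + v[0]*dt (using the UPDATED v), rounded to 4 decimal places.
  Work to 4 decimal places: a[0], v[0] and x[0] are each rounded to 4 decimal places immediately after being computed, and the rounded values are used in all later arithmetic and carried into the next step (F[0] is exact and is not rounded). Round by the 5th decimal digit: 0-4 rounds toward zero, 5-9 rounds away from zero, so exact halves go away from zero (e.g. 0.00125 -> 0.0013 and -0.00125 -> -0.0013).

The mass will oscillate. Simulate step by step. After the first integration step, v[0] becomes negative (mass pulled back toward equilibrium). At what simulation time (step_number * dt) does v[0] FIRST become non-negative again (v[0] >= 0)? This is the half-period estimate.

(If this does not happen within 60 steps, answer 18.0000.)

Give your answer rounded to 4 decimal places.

Answer: 4.8000

Derivation:
Step 0: x=[6.3000] v=[0.0000]
Step 1: x=[6.1752] v=[-0.4161]
Step 2: x=[5.9309] v=[-0.8143]
Step 3: x=[5.5777] v=[-1.1774]
Step 4: x=[5.1307] v=[-1.4899]
Step 5: x=[4.6092] v=[-1.7382]
Step 6: x=[4.0357] v=[-1.9117]
Step 7: x=[3.4348] v=[-2.0029]
Step 8: x=[2.8324] v=[-2.0079]
Step 9: x=[2.2545] v=[-1.9265]
Step 10: x=[1.7258] v=[-1.7622]
Step 11: x=[1.2692] v=[-1.5220]
Step 12: x=[0.9043] v=[-1.2163]
Step 13: x=[0.6468] v=[-0.8582]
Step 14: x=[0.5078] v=[-0.4632]
Step 15: x=[0.4933] v=[-0.0482]
Step 16: x=[0.6040] v=[0.3689]
First v>=0 after going negative at step 16, time=4.8000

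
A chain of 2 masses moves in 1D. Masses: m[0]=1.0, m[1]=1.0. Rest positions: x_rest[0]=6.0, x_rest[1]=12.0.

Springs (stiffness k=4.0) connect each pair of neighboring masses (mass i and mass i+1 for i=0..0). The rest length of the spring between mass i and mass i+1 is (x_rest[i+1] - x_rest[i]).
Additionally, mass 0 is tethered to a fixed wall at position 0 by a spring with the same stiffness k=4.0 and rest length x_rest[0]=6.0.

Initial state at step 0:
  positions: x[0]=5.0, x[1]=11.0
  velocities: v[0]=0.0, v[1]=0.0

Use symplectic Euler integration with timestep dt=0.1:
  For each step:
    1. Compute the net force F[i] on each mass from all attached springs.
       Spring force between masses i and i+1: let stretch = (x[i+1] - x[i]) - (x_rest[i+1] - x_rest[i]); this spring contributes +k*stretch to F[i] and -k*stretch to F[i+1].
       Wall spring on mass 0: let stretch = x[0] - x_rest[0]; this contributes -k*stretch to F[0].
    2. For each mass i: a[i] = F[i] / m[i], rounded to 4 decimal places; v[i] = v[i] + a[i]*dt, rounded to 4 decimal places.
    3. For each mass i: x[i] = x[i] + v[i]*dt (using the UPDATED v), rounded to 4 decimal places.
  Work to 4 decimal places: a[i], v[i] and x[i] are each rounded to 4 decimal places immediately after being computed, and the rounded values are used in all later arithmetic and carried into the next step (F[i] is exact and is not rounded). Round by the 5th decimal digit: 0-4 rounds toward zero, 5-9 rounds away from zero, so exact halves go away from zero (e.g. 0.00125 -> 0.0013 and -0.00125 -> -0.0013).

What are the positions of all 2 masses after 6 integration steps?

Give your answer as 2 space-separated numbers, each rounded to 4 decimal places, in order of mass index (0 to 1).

Step 0: x=[5.0000 11.0000] v=[0.0000 0.0000]
Step 1: x=[5.0400 11.0000] v=[0.4000 0.0000]
Step 2: x=[5.1168 11.0016] v=[0.7680 0.0160]
Step 3: x=[5.2243 11.0078] v=[1.0752 0.0621]
Step 4: x=[5.3542 11.0227] v=[1.2989 0.1487]
Step 5: x=[5.4967 11.0508] v=[1.4246 0.2813]
Step 6: x=[5.6415 11.0968] v=[1.4476 0.4597]

Answer: 5.6415 11.0968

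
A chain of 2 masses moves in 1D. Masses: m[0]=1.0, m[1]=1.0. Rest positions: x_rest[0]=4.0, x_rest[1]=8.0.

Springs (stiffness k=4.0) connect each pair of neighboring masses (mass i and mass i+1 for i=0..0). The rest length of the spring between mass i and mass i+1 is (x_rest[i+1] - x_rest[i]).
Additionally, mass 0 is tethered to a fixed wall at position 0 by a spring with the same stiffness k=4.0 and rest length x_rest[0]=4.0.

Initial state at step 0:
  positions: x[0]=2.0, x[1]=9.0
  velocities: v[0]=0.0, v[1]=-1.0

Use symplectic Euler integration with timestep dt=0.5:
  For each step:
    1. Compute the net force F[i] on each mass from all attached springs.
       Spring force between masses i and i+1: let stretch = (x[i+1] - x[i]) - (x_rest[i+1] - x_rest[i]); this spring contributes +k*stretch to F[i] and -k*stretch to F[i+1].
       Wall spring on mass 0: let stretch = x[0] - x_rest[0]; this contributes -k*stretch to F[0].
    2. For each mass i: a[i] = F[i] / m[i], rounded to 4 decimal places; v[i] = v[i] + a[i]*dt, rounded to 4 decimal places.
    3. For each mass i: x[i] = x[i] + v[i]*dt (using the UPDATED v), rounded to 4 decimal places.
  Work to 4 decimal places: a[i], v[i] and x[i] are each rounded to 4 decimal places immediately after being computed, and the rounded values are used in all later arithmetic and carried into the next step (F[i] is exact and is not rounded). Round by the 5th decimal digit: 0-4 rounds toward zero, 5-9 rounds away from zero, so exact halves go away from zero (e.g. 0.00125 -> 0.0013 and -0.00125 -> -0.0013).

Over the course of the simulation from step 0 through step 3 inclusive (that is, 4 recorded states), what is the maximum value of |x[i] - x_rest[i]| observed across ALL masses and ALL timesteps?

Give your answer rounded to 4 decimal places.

Answer: 3.5000

Derivation:
Step 0: x=[2.0000 9.0000] v=[0.0000 -1.0000]
Step 1: x=[7.0000 5.5000] v=[10.0000 -7.0000]
Step 2: x=[3.5000 7.5000] v=[-7.0000 4.0000]
Step 3: x=[0.5000 9.5000] v=[-6.0000 4.0000]
Max displacement = 3.5000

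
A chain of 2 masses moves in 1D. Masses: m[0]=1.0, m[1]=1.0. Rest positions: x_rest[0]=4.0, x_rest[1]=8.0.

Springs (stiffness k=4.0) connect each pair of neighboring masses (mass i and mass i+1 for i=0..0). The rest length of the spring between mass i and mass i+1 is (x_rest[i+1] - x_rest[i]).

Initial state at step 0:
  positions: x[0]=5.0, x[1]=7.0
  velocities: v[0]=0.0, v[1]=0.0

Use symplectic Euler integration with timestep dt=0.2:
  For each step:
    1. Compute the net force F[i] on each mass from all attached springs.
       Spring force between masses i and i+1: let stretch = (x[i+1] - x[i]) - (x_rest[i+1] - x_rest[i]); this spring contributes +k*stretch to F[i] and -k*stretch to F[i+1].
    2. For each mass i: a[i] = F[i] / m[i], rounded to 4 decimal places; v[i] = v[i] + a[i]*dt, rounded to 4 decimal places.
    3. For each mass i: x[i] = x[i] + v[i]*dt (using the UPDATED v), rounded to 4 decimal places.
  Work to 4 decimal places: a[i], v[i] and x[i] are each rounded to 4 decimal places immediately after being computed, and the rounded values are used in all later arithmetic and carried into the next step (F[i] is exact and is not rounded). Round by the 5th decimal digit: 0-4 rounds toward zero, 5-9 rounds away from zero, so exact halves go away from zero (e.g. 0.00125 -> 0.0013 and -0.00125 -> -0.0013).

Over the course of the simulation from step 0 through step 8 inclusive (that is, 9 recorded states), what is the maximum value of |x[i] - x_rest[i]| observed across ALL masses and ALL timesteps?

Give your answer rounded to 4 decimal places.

Answer: 1.0425

Derivation:
Step 0: x=[5.0000 7.0000] v=[0.0000 0.0000]
Step 1: x=[4.6800 7.3200] v=[-1.6000 1.6000]
Step 2: x=[4.1424 7.8576] v=[-2.6880 2.6880]
Step 3: x=[3.5592 8.4408] v=[-2.9158 2.9158]
Step 4: x=[3.1171 8.8829] v=[-2.2105 2.2105]
Step 5: x=[2.9575 9.0425] v=[-0.7979 0.7979]
Step 6: x=[3.1315 8.8685] v=[0.8701 -0.8701]
Step 7: x=[3.5834 8.4166] v=[2.2597 -2.2597]
Step 8: x=[4.1687 7.8313] v=[2.9263 -2.9263]
Max displacement = 1.0425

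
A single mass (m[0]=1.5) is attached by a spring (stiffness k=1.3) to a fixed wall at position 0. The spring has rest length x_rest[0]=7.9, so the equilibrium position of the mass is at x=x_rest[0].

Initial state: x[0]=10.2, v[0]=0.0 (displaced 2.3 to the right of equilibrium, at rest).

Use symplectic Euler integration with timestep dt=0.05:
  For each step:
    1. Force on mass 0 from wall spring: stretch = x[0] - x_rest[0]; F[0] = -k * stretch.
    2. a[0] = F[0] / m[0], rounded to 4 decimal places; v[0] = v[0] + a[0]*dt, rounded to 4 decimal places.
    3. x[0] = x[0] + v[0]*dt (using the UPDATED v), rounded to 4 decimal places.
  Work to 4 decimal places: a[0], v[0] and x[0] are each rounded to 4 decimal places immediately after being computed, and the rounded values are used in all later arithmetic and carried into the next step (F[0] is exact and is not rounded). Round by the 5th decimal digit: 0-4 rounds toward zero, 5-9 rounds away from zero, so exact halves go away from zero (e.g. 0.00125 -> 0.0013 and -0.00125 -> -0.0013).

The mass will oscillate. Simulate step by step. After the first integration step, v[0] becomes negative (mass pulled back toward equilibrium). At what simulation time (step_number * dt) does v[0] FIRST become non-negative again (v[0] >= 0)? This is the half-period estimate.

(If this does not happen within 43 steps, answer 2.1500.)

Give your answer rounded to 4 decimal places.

Step 0: x=[10.2000] v=[0.0000]
Step 1: x=[10.1950] v=[-0.0997]
Step 2: x=[10.1850] v=[-0.1992]
Step 3: x=[10.1701] v=[-0.2982]
Step 4: x=[10.1503] v=[-0.3966]
Step 5: x=[10.1256] v=[-0.4941]
Step 6: x=[10.0961] v=[-0.5905]
Step 7: x=[10.0618] v=[-0.6857]
Step 8: x=[10.0228] v=[-0.7794]
Step 9: x=[9.9792] v=[-0.8714]
Step 10: x=[9.9311] v=[-0.9615]
Step 11: x=[9.8786] v=[-1.0495]
Step 12: x=[9.8218] v=[-1.1352]
Step 13: x=[9.7609] v=[-1.2185]
Step 14: x=[9.6959] v=[-1.2991]
Step 15: x=[9.6271] v=[-1.3769]
Step 16: x=[9.5545] v=[-1.4517]
Step 17: x=[9.4783] v=[-1.5234]
Step 18: x=[9.3987] v=[-1.5918]
Step 19: x=[9.3159] v=[-1.6567]
Step 20: x=[9.2300] v=[-1.7181]
Step 21: x=[9.1412] v=[-1.7757]
Step 22: x=[9.0497] v=[-1.8295]
Step 23: x=[8.9557] v=[-1.8793]
Step 24: x=[8.8595] v=[-1.9250]
Step 25: x=[8.7612] v=[-1.9666]
Step 26: x=[8.6610] v=[-2.0039]
Step 27: x=[8.5592] v=[-2.0369]
Step 28: x=[8.4559] v=[-2.0655]
Step 29: x=[8.3514] v=[-2.0896]
Step 30: x=[8.2459] v=[-2.1092]
Step 31: x=[8.1397] v=[-2.1242]
Step 32: x=[8.0330] v=[-2.1346]
Step 33: x=[7.9260] v=[-2.1404]
Step 34: x=[7.8189] v=[-2.1415]
Step 35: x=[7.7120] v=[-2.1380]
Step 36: x=[7.6055] v=[-2.1299]
Step 37: x=[7.4996] v=[-2.1171]
Step 38: x=[7.3946] v=[-2.0998]
Step 39: x=[7.2907] v=[-2.0779]
Step 40: x=[7.1881] v=[-2.0515]
Step 41: x=[7.0871] v=[-2.0207]
Step 42: x=[6.9878] v=[-1.9855]
Step 43: x=[6.8905] v=[-1.9460]
v[0] did not become non-negative within 43 steps; using fallback time=2.1500

Answer: 2.1500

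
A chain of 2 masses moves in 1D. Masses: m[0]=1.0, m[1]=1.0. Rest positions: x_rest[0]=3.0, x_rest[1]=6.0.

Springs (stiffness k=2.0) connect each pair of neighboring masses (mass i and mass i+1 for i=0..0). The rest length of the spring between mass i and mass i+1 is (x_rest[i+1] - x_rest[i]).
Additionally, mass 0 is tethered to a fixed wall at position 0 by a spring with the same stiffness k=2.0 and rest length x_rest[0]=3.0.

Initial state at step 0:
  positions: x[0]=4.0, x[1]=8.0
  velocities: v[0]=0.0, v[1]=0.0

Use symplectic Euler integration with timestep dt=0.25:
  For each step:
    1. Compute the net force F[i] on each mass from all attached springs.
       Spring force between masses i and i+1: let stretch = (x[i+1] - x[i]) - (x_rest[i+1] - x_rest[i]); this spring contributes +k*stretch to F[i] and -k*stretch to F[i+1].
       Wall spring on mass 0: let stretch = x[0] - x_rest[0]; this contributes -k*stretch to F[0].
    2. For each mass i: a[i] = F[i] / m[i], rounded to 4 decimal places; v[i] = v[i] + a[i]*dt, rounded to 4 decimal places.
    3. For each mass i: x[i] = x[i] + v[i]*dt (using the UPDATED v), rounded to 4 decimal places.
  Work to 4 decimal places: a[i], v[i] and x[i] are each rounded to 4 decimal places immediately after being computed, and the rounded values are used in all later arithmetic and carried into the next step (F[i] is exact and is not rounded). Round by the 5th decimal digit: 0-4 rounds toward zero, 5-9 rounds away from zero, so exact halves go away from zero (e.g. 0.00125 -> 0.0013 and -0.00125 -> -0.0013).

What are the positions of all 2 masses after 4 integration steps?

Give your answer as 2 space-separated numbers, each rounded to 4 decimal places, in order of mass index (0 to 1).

Step 0: x=[4.0000 8.0000] v=[0.0000 0.0000]
Step 1: x=[4.0000 7.8750] v=[0.0000 -0.5000]
Step 2: x=[3.9844 7.6406] v=[-0.0625 -0.9375]
Step 3: x=[3.9278 7.3242] v=[-0.2266 -1.2656]
Step 4: x=[3.8047 6.9583] v=[-0.4923 -1.4638]

Answer: 3.8047 6.9583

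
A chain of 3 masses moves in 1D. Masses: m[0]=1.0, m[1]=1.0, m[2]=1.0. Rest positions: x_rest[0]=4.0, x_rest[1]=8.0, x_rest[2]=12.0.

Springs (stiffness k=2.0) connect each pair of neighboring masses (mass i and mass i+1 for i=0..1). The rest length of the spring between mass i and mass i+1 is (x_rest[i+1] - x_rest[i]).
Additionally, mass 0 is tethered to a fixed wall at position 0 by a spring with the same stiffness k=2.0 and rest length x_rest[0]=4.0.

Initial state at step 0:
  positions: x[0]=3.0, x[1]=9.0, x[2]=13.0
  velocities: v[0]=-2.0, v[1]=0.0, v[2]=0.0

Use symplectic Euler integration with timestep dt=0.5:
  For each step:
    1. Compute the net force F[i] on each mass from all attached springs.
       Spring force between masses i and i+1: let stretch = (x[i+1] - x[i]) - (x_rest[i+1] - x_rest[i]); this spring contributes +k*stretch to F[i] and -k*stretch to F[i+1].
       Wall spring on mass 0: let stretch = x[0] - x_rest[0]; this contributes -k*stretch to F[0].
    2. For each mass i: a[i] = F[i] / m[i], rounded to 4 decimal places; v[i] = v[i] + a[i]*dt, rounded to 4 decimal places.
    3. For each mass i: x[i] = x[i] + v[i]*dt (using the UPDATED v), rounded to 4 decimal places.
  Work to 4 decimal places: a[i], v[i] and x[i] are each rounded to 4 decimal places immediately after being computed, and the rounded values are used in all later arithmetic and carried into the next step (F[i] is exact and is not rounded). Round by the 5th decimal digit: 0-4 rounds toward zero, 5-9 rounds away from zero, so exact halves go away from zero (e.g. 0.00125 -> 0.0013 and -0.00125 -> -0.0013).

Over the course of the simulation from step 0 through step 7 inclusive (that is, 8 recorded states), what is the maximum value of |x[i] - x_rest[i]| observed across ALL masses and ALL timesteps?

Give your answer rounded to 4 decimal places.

Step 0: x=[3.0000 9.0000 13.0000] v=[-2.0000 0.0000 0.0000]
Step 1: x=[3.5000 8.0000 13.0000] v=[1.0000 -2.0000 0.0000]
Step 2: x=[4.5000 7.2500 12.5000] v=[2.0000 -1.5000 -1.0000]
Step 3: x=[4.6250 7.7500 11.3750] v=[0.2500 1.0000 -2.2500]
Step 4: x=[4.0000 8.5000 10.4375] v=[-1.2500 1.5000 -1.8750]
Step 5: x=[3.6250 7.9688 10.5313] v=[-0.7500 -1.0625 0.1875]
Step 6: x=[3.6094 6.5469 11.3438] v=[-0.0312 -2.8438 1.6250]
Step 7: x=[3.2579 6.0547 11.7579] v=[-0.7031 -0.9844 0.8281]
Max displacement = 1.9453

Answer: 1.9453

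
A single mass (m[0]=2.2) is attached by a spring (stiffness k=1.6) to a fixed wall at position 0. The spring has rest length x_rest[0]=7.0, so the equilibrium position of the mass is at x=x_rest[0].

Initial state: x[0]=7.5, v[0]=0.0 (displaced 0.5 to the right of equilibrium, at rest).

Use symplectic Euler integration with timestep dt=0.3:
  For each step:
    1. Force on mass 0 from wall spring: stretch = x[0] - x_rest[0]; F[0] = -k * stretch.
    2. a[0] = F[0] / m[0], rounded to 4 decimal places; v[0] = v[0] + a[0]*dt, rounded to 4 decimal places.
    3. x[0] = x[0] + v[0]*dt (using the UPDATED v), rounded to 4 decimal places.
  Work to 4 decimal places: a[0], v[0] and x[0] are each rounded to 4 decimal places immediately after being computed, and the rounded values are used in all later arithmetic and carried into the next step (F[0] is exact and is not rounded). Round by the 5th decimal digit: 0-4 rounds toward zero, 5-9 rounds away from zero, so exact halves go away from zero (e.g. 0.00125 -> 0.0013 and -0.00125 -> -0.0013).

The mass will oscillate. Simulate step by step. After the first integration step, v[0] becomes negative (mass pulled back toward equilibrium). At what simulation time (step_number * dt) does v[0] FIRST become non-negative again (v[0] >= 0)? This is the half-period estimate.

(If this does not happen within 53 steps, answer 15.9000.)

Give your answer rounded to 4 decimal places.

Answer: 3.9000

Derivation:
Step 0: x=[7.5000] v=[0.0000]
Step 1: x=[7.4673] v=[-0.1091]
Step 2: x=[7.4040] v=[-0.2111]
Step 3: x=[7.3142] v=[-0.2992]
Step 4: x=[7.2039] v=[-0.3678]
Step 5: x=[7.0802] v=[-0.4123]
Step 6: x=[6.9513] v=[-0.4298]
Step 7: x=[6.8255] v=[-0.4192]
Step 8: x=[6.7112] v=[-0.3811]
Step 9: x=[6.6158] v=[-0.3181]
Step 10: x=[6.5455] v=[-0.2343]
Step 11: x=[6.5049] v=[-0.1352]
Step 12: x=[6.4967] v=[-0.0272]
Step 13: x=[6.5215] v=[0.0826]
First v>=0 after going negative at step 13, time=3.9000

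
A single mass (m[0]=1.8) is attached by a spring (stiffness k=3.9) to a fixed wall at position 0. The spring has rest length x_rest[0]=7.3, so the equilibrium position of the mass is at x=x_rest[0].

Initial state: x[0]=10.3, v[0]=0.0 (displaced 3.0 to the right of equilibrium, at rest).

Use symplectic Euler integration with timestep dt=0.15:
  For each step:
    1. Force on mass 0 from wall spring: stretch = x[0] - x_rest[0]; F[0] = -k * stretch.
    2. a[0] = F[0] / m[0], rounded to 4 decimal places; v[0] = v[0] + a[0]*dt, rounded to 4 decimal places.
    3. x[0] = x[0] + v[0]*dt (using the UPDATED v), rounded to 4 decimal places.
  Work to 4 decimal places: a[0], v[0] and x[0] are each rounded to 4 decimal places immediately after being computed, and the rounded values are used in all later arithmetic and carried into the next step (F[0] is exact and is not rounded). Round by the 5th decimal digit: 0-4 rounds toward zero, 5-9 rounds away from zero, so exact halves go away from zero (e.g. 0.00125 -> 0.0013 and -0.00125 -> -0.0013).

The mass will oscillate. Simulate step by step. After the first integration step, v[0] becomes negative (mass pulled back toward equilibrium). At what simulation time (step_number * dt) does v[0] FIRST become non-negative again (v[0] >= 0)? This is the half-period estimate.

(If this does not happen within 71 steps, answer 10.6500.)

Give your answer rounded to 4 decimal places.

Answer: 2.2500

Derivation:
Step 0: x=[10.3000] v=[0.0000]
Step 1: x=[10.1538] v=[-0.9750]
Step 2: x=[9.8684] v=[-1.9025]
Step 3: x=[9.4578] v=[-2.7372]
Step 4: x=[8.9420] v=[-3.4385]
Step 5: x=[8.3462] v=[-3.9722]
Step 6: x=[7.6994] v=[-4.3122]
Step 7: x=[7.0331] v=[-4.4420]
Step 8: x=[6.3798] v=[-4.3553]
Step 9: x=[5.7714] v=[-4.0562]
Step 10: x=[5.2375] v=[-3.5594]
Step 11: x=[4.8041] v=[-2.8891]
Step 12: x=[4.4924] v=[-2.0779]
Step 13: x=[4.3176] v=[-1.1654]
Step 14: x=[4.2882] v=[-0.1961]
Step 15: x=[4.4056] v=[0.7827]
First v>=0 after going negative at step 15, time=2.2500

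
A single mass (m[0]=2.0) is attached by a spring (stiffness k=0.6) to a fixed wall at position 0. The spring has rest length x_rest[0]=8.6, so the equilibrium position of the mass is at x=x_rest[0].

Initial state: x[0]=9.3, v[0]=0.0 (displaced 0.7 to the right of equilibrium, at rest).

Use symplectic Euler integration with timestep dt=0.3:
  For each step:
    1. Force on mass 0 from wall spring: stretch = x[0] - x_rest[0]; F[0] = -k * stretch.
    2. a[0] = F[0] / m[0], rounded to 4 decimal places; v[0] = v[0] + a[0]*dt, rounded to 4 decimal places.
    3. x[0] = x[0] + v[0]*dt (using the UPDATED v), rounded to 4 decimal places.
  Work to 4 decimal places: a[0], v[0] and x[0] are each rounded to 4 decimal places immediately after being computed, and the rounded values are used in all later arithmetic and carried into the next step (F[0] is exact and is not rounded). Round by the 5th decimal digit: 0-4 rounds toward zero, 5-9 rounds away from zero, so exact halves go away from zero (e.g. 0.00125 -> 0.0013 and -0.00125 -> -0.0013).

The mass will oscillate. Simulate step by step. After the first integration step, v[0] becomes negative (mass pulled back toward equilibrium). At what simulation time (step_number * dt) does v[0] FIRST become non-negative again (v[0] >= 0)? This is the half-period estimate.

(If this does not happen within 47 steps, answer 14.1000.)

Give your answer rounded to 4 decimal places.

Answer: 6.0000

Derivation:
Step 0: x=[9.3000] v=[0.0000]
Step 1: x=[9.2811] v=[-0.0630]
Step 2: x=[9.2438] v=[-0.1243]
Step 3: x=[9.1891] v=[-0.1822]
Step 4: x=[9.1185] v=[-0.2352]
Step 5: x=[9.0339] v=[-0.2819]
Step 6: x=[8.9376] v=[-0.3210]
Step 7: x=[8.8322] v=[-0.3514]
Step 8: x=[8.7205] v=[-0.3723]
Step 9: x=[8.6055] v=[-0.3832]
Step 10: x=[8.4904] v=[-0.3837]
Step 11: x=[8.3783] v=[-0.3738]
Step 12: x=[8.2721] v=[-0.3539]
Step 13: x=[8.1748] v=[-0.3244]
Step 14: x=[8.0890] v=[-0.2861]
Step 15: x=[8.0170] v=[-0.2401]
Step 16: x=[7.9607] v=[-0.1876]
Step 17: x=[7.9217] v=[-0.1301]
Step 18: x=[7.9010] v=[-0.0691]
Step 19: x=[7.8991] v=[-0.0062]
Step 20: x=[7.9162] v=[0.0569]
First v>=0 after going negative at step 20, time=6.0000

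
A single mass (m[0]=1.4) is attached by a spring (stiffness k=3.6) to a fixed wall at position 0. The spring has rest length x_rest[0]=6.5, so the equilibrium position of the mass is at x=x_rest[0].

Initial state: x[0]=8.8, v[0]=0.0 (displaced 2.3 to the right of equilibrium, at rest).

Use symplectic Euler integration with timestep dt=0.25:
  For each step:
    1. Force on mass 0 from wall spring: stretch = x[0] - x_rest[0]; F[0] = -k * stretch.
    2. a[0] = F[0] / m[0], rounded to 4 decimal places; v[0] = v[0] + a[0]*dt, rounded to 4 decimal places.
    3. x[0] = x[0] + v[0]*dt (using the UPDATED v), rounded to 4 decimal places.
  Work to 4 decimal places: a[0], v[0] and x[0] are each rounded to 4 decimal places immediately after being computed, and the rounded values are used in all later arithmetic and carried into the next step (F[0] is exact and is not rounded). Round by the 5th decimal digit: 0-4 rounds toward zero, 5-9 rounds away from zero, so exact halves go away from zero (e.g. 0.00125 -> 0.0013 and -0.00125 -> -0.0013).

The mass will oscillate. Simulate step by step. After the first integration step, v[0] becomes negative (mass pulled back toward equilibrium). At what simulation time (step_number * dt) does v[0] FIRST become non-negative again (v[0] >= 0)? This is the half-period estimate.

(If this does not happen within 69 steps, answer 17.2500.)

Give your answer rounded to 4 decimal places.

Step 0: x=[8.8000] v=[0.0000]
Step 1: x=[8.4304] v=[-1.4786]
Step 2: x=[7.7505] v=[-2.7196]
Step 3: x=[6.8696] v=[-3.5235]
Step 4: x=[5.9293] v=[-3.7611]
Step 5: x=[5.0808] v=[-3.3942]
Step 6: x=[4.4603] v=[-2.4819]
Step 7: x=[4.1676] v=[-1.1707]
Step 8: x=[4.2498] v=[0.3287]
First v>=0 after going negative at step 8, time=2.0000

Answer: 2.0000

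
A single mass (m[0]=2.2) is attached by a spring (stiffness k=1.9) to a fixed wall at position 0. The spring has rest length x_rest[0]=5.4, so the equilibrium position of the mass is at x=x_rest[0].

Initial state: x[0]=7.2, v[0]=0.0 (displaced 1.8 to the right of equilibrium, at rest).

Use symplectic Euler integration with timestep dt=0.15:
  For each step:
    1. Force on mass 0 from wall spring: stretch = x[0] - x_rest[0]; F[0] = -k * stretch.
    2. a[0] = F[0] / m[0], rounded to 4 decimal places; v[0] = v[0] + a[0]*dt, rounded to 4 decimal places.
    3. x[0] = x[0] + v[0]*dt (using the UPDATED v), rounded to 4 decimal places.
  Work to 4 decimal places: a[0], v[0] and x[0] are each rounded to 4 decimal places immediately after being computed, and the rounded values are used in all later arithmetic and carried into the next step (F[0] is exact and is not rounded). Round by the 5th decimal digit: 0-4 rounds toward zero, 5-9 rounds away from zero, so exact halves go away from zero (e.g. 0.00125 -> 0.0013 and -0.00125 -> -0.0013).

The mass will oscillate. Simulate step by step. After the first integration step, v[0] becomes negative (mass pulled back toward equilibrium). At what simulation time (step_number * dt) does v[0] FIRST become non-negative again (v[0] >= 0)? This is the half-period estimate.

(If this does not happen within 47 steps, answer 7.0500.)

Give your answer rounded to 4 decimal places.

Step 0: x=[7.2000] v=[0.0000]
Step 1: x=[7.1650] v=[-0.2332]
Step 2: x=[7.0957] v=[-0.4618]
Step 3: x=[6.9935] v=[-0.6815]
Step 4: x=[6.8603] v=[-0.8879]
Step 5: x=[6.6987] v=[-1.0771]
Step 6: x=[6.5119] v=[-1.2453]
Step 7: x=[6.3035] v=[-1.3893]
Step 8: x=[6.0776] v=[-1.5063]
Step 9: x=[5.8385] v=[-1.5941]
Step 10: x=[5.5909] v=[-1.6509]
Step 11: x=[5.3396] v=[-1.6756]
Step 12: x=[5.0894] v=[-1.6678]
Step 13: x=[4.8453] v=[-1.6276]
Step 14: x=[4.6119] v=[-1.5557]
Step 15: x=[4.3939] v=[-1.4536]
Step 16: x=[4.1954] v=[-1.3233]
Step 17: x=[4.0203] v=[-1.1673]
Step 18: x=[3.8720] v=[-0.9886]
Step 19: x=[3.7534] v=[-0.7907]
Step 20: x=[3.6668] v=[-0.5774]
Step 21: x=[3.6139] v=[-0.3529]
Step 22: x=[3.5957] v=[-0.1215]
Step 23: x=[3.6125] v=[0.1122]
First v>=0 after going negative at step 23, time=3.4500

Answer: 3.4500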